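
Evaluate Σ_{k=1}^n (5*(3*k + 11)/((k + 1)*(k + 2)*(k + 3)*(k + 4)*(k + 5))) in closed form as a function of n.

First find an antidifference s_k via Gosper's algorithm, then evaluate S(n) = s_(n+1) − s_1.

Ratio r(k) = (k + 1)*(3*k + 14)/((k + 6)*(3*k + 11)).
A = k + 1, B = k + 6, C = k + 11/3.
Set up (k + 1)·f(k+1) − (k + 5)·f(k) − (k + 11/3) = 0.
From deg A=1, deg B=1, deg C=1: d=4.
Match coefficients ⇒ f(k) = k*(k + 3)*(k**2 + 7*k + 14)/24.
R(k) = B(k−1)·f(k)/C(k) = k*(k + 3)*(k + 5)*(k**2 + 7*k + 14)/(8*(3*k + 11)); s_k = R·t_k = 5*k*(k**2 + 7*k + 14)/(8*(k**3 + 7*k**2 + 14*k + 8)).
s_(k+1) − s_k = 5*(3*k + 11)/(k**5 + 15*k**4 + 85*k**3 + 225*k**2 + 274*k + 120) = t_k.
Telescope: S(n) = s_(n+1) − s_(1) = 5*(n**3 + 10*n**2 + 31*n + 22)/(8*(n**3 + 10*n**2 + 31*n + 30)) − (11/24) = n*(n**2 + 10*n + 31)/(6*(n**3 + 10*n**2 + 31*n + 30)).

S(n) = n*(n**2 + 10*n + 31)/(6*(n**3 + 10*n**2 + 31*n + 30))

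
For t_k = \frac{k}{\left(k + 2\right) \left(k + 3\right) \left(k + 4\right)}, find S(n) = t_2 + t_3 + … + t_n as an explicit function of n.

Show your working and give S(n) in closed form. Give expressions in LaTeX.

Compute t_(k+1)/t_k: get (k + 1)*(k + 2)/(k*(k + 5)).
So A=k + 2 and B=k + 5, with C=k.
Solve (k + 2)·f(k+1) − (k + 4)·f(k) = k.
Bound: deg f ≤ 2.
Solve for f: f(k) = k*(k - 1)/6 (degree 2 ≤ 2).
So s_k = (B(k−1)f/C)·t_k = ((k - 1)*(k + 4)/6)·t_k = k*(k - 1)/(6*(k + 2)*(k + 3)).
Check: Δs_k = k/(k**3 + 9*k**2 + 26*k + 24). ✓
Evaluate: s_(n+1) = n*(n + 1)/(6*(n**2 + 7*n + 12)); subtract s_(2) = 1/60 ⇒ S(n) = (3*n**2 + n - 4)/(20*(n**2 + 7*n + 12)).

S(n) = \frac{3 n^{2} + n - 4}{20 \left(n^{2} + 7 n + 12\right)}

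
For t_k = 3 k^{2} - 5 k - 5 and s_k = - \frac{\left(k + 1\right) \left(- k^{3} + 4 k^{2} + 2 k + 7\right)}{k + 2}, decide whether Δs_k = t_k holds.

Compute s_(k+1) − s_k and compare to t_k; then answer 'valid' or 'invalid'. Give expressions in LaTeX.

Invalid: residual \frac{- 2 k^{3} - 5 k^{2} + 13 k + 3}{k^{2} + 5 k + 6} ≠ 0.

s_(k+1) = (k**4 + k**3 - 9*k**2 - 26*k - 24)/(k + 3)
s_(k+1) − s_k = (3*k**4 + 8*k**3 - 17*k**2 - 42*k - 27)/(k**2 + 5*k + 6)
(s_(k+1) − s_k) − t_k = (-2*k**3 - 5*k**2 + 13*k + 3)/(k**2 + 5*k + 6)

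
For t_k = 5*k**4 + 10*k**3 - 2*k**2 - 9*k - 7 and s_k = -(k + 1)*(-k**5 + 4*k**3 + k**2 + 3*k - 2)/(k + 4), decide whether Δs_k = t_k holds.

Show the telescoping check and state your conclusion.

Invalid: residual 6*(-2*k**5 - 15*k**4 - 21*k**3 + 8*k**2 + 20*k + 15)/(k**2 + 9*k + 20) ≠ 0.

s_(k+1) = -(k + 2)*(3*k - (k + 1)**5 + 4*(k + 1)**3 + (k + 1)**2 + 1)/(k + 5)
s_(k+1) − s_k = (5*k**6 + 43*k**5 + 98*k**4 + 47*k**3 - 80*k**2 - 123*k - 50)/(k**2 + 9*k + 20)
(s_(k+1) − s_k) − t_k = 6*(-2*k**5 - 15*k**4 - 21*k**3 + 8*k**2 + 20*k + 15)/(k**2 + 9*k + 20)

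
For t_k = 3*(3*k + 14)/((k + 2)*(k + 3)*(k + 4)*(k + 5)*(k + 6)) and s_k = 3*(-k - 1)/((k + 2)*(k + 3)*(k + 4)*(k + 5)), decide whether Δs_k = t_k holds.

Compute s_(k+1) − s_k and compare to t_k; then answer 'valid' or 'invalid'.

s_(k+1) = 3*(-k - 2)/((k + 3)*(k + 4)*(k + 5)*(k + 6))
s_(k+1) − s_k = 3*(3*k + 2)/(k**5 + 20*k**4 + 155*k**3 + 580*k**2 + 1044*k + 720)
(s_(k+1) − s_k) − t_k = -36/(k**5 + 20*k**4 + 155*k**3 + 580*k**2 + 1044*k + 720)

Invalid: residual -36/(k**5 + 20*k**4 + 155*k**3 + 580*k**2 + 1044*k + 720) ≠ 0.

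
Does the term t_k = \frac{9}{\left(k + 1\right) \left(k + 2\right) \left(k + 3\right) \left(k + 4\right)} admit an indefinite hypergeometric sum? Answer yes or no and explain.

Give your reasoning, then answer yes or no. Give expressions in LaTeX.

r(k) = (k + 1)/(k + 5) after simplifying.
Factor: A=k + 1; B=k + 5; C=1.
Solve (k + 1)·f(k+1) − (k + 4)·f(k) = 1.
Degrees (1,1,0) ⇒ d ≤ 3.
A polynomial solution: f(k) = k*(k**2 + 6*k + 11)/18.
R(k) = B(k−1)·f(k)/C(k) = k*(k + 4)*(k**2 + 6*k + 11)/18; s_k = R·t_k = k*(k**2 + 6*k + 11)/(2*(k + 1)*(k + 2)*(k + 3)).
s_(k+1) − s_k = 9/(k**4 + 10*k**3 + 35*k**2 + 50*k + 24) = t_k.

Yes. s_k = \frac{k \left(k^{2} + 6 k + 11\right)}{2 \left(k + 1\right) \left(k + 2\right) \left(k + 3\right)}.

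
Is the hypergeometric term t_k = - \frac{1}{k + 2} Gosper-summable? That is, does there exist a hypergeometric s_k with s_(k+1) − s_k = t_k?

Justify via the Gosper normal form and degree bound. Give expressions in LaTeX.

Compute t_(k+1)/t_k: get (k + 2)/(k + 3).
Normal form (A,B,C) = (k + 2, k + 3, 1).
Solve (k + 2)·f(k+1) − (k + 2)·f(k) = 1.
Degrees (1,1,0) ⇒ d ≤ 0.
Write f(k) = c0. Then LHS − RHS = -1, requiring -1 = 0: contradictory. No certificate.

No — the linear system for f has no solution.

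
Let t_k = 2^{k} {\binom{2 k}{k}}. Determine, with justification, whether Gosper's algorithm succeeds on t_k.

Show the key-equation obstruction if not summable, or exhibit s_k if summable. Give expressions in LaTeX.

r(k) = 4*(2*k + 1)/(k + 1) after simplifying.
So A=8*k + 4 and B=k + 1, with C=1.
Set up (8*k + 4)·f(k+1) − (k)·f(k) − (1) = 0.
From deg A=1, deg B=1, deg C=0: d=-1.
Bound -1 < 0, so the key equation has no polynomial solution.

No. Not Gosper-summable.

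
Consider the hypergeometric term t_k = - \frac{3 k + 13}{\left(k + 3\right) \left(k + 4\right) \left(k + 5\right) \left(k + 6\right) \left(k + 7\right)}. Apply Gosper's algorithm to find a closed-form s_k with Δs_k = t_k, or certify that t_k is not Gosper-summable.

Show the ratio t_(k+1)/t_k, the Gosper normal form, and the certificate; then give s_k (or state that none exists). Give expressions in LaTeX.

t_(k+1)/t_k = (k + 3)*(3*k + 16)/((k + 8)*(3*k + 13)).
Gosper form: A/B · C(k+1)/C(k) with A=k + 3, B=k + 8, C=k + 13/3.
Key eq: (k + 3)·f(k+1) = (k + 7)·f(k) + (k + 13/3).
Bound: deg f ≤ 4.
Coefficient equations give f(k) = k*(k + 4)*(k**2 + 14*k + 63)/270.
R(k) = B(k−1)·f(k)/C(k) = k*(k + 4)*(k + 7)*(k**2 + 14*k + 63)/(90*(3*k + 13)); s_k = R·t_k = k*(-k**2 - 14*k - 63)/(90*(k**3 + 14*k**2 + 63*k + 90)).
Δs = (-3*k - 13)/(k**5 + 25*k**4 + 245*k**3 + 1175*k**2 + 2754*k + 2520), as required.

s_k = \frac{k \left(- k^{2} - 14 k - 63\right)}{90 \left(k^{3} + 14 k^{2} + 63 k + 90\right)}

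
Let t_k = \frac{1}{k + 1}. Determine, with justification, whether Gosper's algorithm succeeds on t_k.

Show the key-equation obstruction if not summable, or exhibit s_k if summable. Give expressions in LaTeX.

No — the linear system for f has no solution.

t_(k+1)/t_k = (k + 1)/(k + 2).
Factor: A=k + 1; B=k + 2; C=1.
f must satisfy (k + 1)·f(k+1) − (k + 1)·f(k) = 1.
Bound: deg f ≤ 0.
Generic f = c0 gives residual -1; -1 = 0 cannot hold, so t_k is not Gosper-summable.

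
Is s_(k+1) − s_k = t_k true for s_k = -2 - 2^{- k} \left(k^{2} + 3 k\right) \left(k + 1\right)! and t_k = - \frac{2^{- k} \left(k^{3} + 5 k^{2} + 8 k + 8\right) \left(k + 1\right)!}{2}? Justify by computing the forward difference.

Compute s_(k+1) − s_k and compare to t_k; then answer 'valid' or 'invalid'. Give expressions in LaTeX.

s_(k+1) = -2**(-k - 1)*(3*k + (k + 1)**2 + 3)*factorial(k + 2) - 2
s_(k+1) − s_k = -(k**3 + 5*k**2 + 8*k + 8)*factorial(k + 1)/(2*2**k)
(s_(k+1) − s_k) − t_k = 0

Valid — Δs_k = t_k.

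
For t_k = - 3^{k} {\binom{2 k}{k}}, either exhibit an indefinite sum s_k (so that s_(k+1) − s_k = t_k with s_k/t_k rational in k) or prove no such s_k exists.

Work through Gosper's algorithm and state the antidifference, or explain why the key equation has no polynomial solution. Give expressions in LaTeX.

none (Gosper's algorithm certifies no s_k)

Step 1: r(k) = 6*(2*k + 1)/(k + 1).
Factor: A=12*k + 6; B=k + 1; C=1.
Set up (12*k + 6)·f(k+1) − (k)·f(k) − (1) = 0.
Degrees (1,1,0) ⇒ d ≤ -1.
Negative degree bound (-1): no f exists, t_k not Gosper-summable.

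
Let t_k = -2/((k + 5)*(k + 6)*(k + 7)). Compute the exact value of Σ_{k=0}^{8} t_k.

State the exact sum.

Σ = -1/35

Compute t_(k+1)/t_k: get (k + 5)/(k + 8).
Normal form (A,B,C) = (k + 5, k + 8, 1).
Solve (k + 5)·f(k+1) − (k + 7)·f(k) = 1.
d = 2 from the (1,1,0) case.
Solving with deg f ≤ 2: f(k) = k*(k + 11)/60.
So s_k = (B(k−1)f/C)·t_k = (k*(k + 7)*(k + 11)/60)·t_k = k*(-k - 11)/(30*(k + 5)*(k + 6)).
Verify: -2/(k**3 + 18*k**2 + 107*k + 210) matches t_k.
Telescoping: Σ = s_(9) − s_(0) = -1/35 − (0) = -1/35.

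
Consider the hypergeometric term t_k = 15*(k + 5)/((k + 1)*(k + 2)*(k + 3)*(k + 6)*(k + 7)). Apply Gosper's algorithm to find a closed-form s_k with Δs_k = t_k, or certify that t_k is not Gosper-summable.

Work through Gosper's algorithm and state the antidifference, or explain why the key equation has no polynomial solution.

The ratio is (k + 1)*(k + 6)**2/((k + 4)*(k + 5)*(k + 8)).
Take A(k)=k + 1, B(k)=k + 8, C(k)=k**3 + 14*k**2 + 65*k + 100.
Set up (k + 1)·f(k+1) − (k + 7)·f(k) − (k**3 + 14*k**2 + 65*k + 100) = 0.
deg f ≤ 6 (via 1,1,3).
A polynomial solution: f(k) = k*(k + 3)*(k + 4)**2*(k + 5)**2/36.
So s_k = (B(k−1)f/C)·t_k = (k*(k + 3)*(k + 4)*(k + 7)/36)·t_k = 5*k*(k**2 + 9*k + 20)/(12*(k**3 + 9*k**2 + 20*k + 12)).
Check: Δs_k = 15*(k + 5)/(k**5 + 19*k**4 + 131*k**3 + 401*k**2 + 540*k + 252). ✓

s_k = 5*k*(k**2 + 9*k + 20)/(12*(k**3 + 9*k**2 + 20*k + 12))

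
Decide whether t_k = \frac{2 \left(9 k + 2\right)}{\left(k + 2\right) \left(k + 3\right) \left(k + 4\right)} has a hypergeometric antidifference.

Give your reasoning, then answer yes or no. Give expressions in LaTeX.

Yes. s_k = \frac{2 k \left(5 k - 2\right)}{3 \left(k + 2\right) \left(k + 3\right)}.

Ratio r(k) = (k + 2)*(9*k + 11)/((k + 5)*(9*k + 2)).
So A=k + 2 and B=k + 5, with C=k + 2/9.
Solve (k + 2)·f(k+1) − (k + 4)·f(k) = k + 2/9.
Degrees (1,1,1) ⇒ d ≤ 2.
Solve for f: f(k) = k*(5*k - 2)/27 (degree 2 ≤ 2).
R(k) = B(k−1)·f(k)/C(k) = k*(k + 4)*(5*k - 2)/(3*(9*k + 2)); s_k = R·t_k = 2*k*(5*k - 2)/(3*(k + 2)*(k + 3)).
Check: Δs_k = 2*(9*k + 2)/(k**3 + 9*k**2 + 26*k + 24). ✓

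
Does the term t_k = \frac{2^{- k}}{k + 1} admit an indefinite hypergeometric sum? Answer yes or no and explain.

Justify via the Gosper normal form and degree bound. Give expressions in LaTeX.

No — negative degree bound, so no certificate f.

t_(k+1)/t_k = (k + 1)/(2*(k + 2)).
So A=k/2 + 1/2 and B=k + 2, with C=1.
f must satisfy (k/2 + 1/2)·f(k+1) − (k + 1)·f(k) = 1.
deg f ≤ -1 (via 1,1,0).
d = -1 < 0 ⇒ no nonzero polynomial f; not summable.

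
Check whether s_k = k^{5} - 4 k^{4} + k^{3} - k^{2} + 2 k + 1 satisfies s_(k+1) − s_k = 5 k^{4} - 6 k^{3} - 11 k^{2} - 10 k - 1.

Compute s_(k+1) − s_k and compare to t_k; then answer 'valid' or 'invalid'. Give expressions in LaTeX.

s_(k+1) = k*(k**4 + k**3 - 5*k**2 - 12*k - 8)
s_(k+1) − s_k = 5*k**4 - 6*k**3 - 11*k**2 - 10*k - 1
(s_(k+1) − s_k) − t_k = 0

Valid: the claim telescopes to t_k.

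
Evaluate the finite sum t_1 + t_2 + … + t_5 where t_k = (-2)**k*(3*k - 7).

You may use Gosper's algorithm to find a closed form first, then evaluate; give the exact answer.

Step 1: r(k) = 2*(4 - 3*k)/(3*k - 7).
So A=-2 and B=1, with C=k - 7/3.
Set up (-2)·f(k+1) − (1)·f(k) − (k - 7/3) = 0.
d = 1 from the (0,0,1) case.
Coefficient equations give f(k) = -(k - 3)/3.
R(k) = B(k−1)·f(k)/C(k) = -(k - 3)/(3*k - 7); s_k = R·t_k = (-2)**k*(3 - k).
Δs = (-2)**k*(3*k - 7), as required.
Sum = s_(6) − s_(1); s_(6) = -192, s_(1) = -4 ⇒ -188.

Σ = -188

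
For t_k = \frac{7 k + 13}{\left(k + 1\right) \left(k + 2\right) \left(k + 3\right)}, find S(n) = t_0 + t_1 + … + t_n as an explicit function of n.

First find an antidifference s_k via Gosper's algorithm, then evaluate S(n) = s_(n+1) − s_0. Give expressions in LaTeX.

S(n) = \frac{5 n^{2} + 18 n + 13}{n^{2} + 5 n + 6}

t_(k+1)/t_k = (k + 1)*(7*k + 20)/((k + 4)*(7*k + 13)).
Normal form (A,B,C) = (k + 1, k + 4, k + 13/7).
Set up (k + 1)·f(k+1) − (k + 3)·f(k) − (k + 13/7) = 0.
deg f ≤ 2 (via 1,1,1).
Match coefficients ⇒ f(k) = k*(5*k + 8)/7.
So s_k = (B(k−1)f/C)·t_k = (k*(k + 3)*(5*k + 8)/(7*k + 13))·t_k = k*(5*k + 8)/((k + 1)*(k + 2)).
Δs = (7*k + 13)/(k**3 + 6*k**2 + 11*k + 6), as required.
Telescope: S(n) = s_(n+1) − s_(0) = (5*n**2 + 18*n + 13)/(n**2 + 5*n + 6) − (0) = (5*n**2 + 18*n + 13)/(n**2 + 5*n + 6).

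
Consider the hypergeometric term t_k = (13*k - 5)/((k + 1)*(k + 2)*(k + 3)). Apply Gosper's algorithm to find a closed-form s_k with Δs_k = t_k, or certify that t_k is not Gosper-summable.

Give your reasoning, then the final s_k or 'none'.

Step 1: r(k) = (k + 1)*(13*k + 8)/((k + 4)*(13*k - 5)).
Normal form (A,B,C) = (k + 1, k + 4, k - 5/13).
Solve (k + 1)·f(k+1) − (k + 3)·f(k) = k - 5/13.
Bound: deg f ≤ 2.
Solving with deg f ≤ 2: f(k) = k*(2*k - 7)/13.
Certificate R = B(k−1)f/C = k*(k + 3)*(2*k - 7)/(13*k - 5) gives s_k = k*(2*k - 7)/((k + 1)*(k + 2)).
Δs = (13*k - 5)/(k**3 + 6*k**2 + 11*k + 6), as required.

s_k = k*(2*k - 7)/((k + 1)*(k + 2))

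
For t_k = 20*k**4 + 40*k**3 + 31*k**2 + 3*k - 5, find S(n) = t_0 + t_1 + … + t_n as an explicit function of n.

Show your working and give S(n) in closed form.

t_(k+1)/t_k = (20*k**4 + 120*k**3 + 271*k**2 + 265*k + 89)/(20*k**4 + 40*k**3 + 31*k**2 + 3*k - 5).
Take A(k)=1, B(k)=1, C(k)=k**4 + 2*k**3 + 31*k**2/20 + 3*k/20 - 1/4.
Key eq: (1)·f(k+1) = (1)·f(k) + (k**4 + 2*k**3 + 31*k**2/20 + 3*k/20 - 1/4).
From deg A=0, deg B=0, deg C=4: d=5.
Solve for f: f(k) = k*(4*k**4 - 3*k**2 - 4*k - 2)/20 (degree 5 ≤ 5).
Then R = B(k−1)f/C = k*(4*k**4 - 3*k**2 - 4*k - 2)/(20*k**4 + 40*k**3 + 31*k**2 + 3*k - 5), so s_k = R(k)·t_k = k*(4*k**4 - 3*k**2 - 4*k - 2).
Verify: 20*k**4 + 40*k**3 + 31*k**2 + 3*k - 5 matches t_k.
Telescope: S(n) = s_(n+1) − s_(0) = 4*n**5 + 20*n**4 + 37*n**3 + 27*n**2 + n - 5 − (0) = 4*n**5 + 20*n**4 + 37*n**3 + 27*n**2 + n - 5.

S(n) = 4*n**5 + 20*n**4 + 37*n**3 + 27*n**2 + n - 5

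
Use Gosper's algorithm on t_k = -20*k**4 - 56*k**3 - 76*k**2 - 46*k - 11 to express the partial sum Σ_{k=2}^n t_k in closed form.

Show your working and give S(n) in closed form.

S(n) = -4*n**5 - 24*n**4 - 60*n**3 - 75*n**2 - 46*n + 209

Compute t_(k+1)/t_k: get (20*k**4 + 136*k**3 + 364*k**2 + 446*k + 209)/(20*k**4 + 56*k**3 + 76*k**2 + 46*k + 11).
Gosper form: A/B · C(k+1)/C(k) with A=1, B=1, C=k**4 + 14*k**3/5 + 19*k**2/5 + 23*k/10 + 11/20.
Key eq: (1)·f(k+1) = (1)·f(k) + (k**4 + 14*k**3/5 + 19*k**2/5 + 23*k/10 + 11/20).
d = 5 from the (0,0,4) case.
Solve for f: f(k) = k**2*(4*k**3 + 4*k**2 + 4*k - 1)/20 (degree 5 ≤ 5).
R(k) = B(k−1)·f(k)/C(k) = k**2*(4*k**3 + 4*k**2 + 4*k - 1)/(20*k**4 + 56*k**3 + 76*k**2 + 46*k + 11); s_k = R·t_k = k**2*(-4*k**3 - 4*k**2 - 4*k + 1).
Δs = -20*k**4 - 56*k**3 - 76*k**2 - 46*k - 11, as required.
Σ_(k=2)^n t_k = s_(n+1) − s_(2) = (-4*n**5 - 24*n**4 - 60*n**3 - 75*n**2 - 46*n - 11) − (-220), i.e. -4*n**5 - 24*n**4 - 60*n**3 - 75*n**2 - 46*n + 209.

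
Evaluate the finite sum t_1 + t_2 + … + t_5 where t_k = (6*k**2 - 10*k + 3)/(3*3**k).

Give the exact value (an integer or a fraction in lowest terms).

t_(k+1)/t_k = (6*k**2 + 2*k - 1)/(3*(6*k**2 - 10*k + 3)).
A = 1/3, B = 1, C = k**2 - 5*k/3 + 1/2.
Set up (1/3)·f(k+1) − (1)·f(k) − (k**2 - 5*k/3 + 1/2) = 0.
Bound: deg f ≤ 2.
Solve for f: f(k) = -(3*k**2 - 2*k + 2)/2 (degree 2 ≤ 2).
Then R = B(k−1)f/C = -3*(3*k**2 - 2*k + 2)/(6*k**2 - 10*k + 3), so s_k = R(k)·t_k = (-3*k**2 + 2*k - 2)/3**k.
Check: Δs_k = (6*k**2 - 10*k + 3)/(3*3**k). ✓
Σ_(k=1)^(5) t_k = s_(6) − s_(1) = -98/729 − (-1) = 631/729.

Σ = 631/729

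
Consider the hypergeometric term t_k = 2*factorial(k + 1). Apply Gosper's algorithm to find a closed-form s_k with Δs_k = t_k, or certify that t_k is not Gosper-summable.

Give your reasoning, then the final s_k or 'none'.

none — t_k is not Gosper-summable

r(k) = k + 2 after simplifying.
Take A(k)=k + 2, B(k)=1, C(k)=1.
Set up (k + 2)·f(k+1) − (1)·f(k) − (1) = 0.
deg f ≤ -1 (via 1,0,0).
Bound -1 < 0, so the key equation has no polynomial solution.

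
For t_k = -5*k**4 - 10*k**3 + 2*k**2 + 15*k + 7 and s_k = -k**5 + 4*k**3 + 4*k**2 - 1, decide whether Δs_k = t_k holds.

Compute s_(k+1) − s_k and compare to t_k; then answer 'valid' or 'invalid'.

valid (s_(k+1) − s_k reduces to t_k)

s_(k+1) = -(k + 1)**5 + 4*(k + 1)**3 + 4*(k + 1)**2 - 1
s_(k+1) − s_k = -5*k**4 - 10*k**3 + 2*k**2 + 15*k + 7
(s_(k+1) − s_k) − t_k = 0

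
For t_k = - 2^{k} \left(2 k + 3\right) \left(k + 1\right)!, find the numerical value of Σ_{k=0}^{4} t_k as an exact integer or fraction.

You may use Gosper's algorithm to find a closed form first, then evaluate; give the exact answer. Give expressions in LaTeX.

Σ = -23039

The ratio is 2*(k + 2)*(2*k + 5)/(2*k + 3).
Gosper form: A/B · C(k+1)/C(k) with A=2*k + 4, B=1, C=k + 3/2.
Set up (2*k + 4)·f(k+1) − (1)·f(k) − (k + 3/2) = 0.
Bound: deg f ≤ 0.
A polynomial solution: f(k) = 1/2.
Certificate R = B(k−1)f/C = 1/(2*k + 3) gives s_k = -2**k*factorial(k + 1).
Verify: -2**k*(2*k + 3)*factorial(k + 1) matches t_k.
Sum = s_(5) − s_(0); s_(5) = -23040, s_(0) = -1 ⇒ -23039.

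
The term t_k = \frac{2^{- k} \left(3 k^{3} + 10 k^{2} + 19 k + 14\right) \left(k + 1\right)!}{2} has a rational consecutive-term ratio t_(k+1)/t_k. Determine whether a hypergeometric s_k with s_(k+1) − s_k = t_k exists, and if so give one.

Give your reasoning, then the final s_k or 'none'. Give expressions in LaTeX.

s_k = 2^{- k} k \left(3 k + 4\right) \left(k + 1\right)!

Compute t_(k+1)/t_k: get (3*k**4 + 25*k**3 + 86*k**2 + 142*k + 92)/(2*(3*k**3 + 10*k**2 + 19*k + 14)).
A = k/2 + 1, B = 1, C = k**3 + 10*k**2/3 + 19*k/3 + 14/3.
Set up (k/2 + 1)·f(k+1) − (1)·f(k) − (k**3 + 10*k**2/3 + 19*k/3 + 14/3) = 0.
deg f ≤ 2 (via 1,0,3).
Solve for f: f(k) = 2*k*(3*k + 4)/3 (degree 2 ≤ 2).
So s_k = (B(k−1)f/C)·t_k = (2*k*(3*k + 4)/(3*k**3 + 10*k**2 + 19*k + 14))·t_k = k*(3*k + 4)*factorial(k + 1)/2**k.
Check: Δs_k = (3*k**3 + 10*k**2 + 19*k + 14)*factorial(k + 1)/(2*2**k). ✓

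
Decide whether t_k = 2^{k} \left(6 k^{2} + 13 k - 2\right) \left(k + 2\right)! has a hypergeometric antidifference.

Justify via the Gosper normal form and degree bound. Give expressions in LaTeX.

Yes. s_k = 2^{k} \left(3 k - 4\right) \left(k + 2\right)!.

Compute t_(k+1)/t_k: get 2*(6*k**3 + 43*k**2 + 92*k + 51)/(6*k**2 + 13*k - 2).
Take A(k)=2*k + 6, B(k)=1, C(k)=k**2 + 13*k/6 - 1/3.
Key eq: (2*k + 6)·f(k+1) = (1)·f(k) + (k**2 + 13*k/6 - 1/3).
Degrees (1,0,2) ⇒ d ≤ 1.
A polynomial solution: f(k) = (3*k - 4)/6.
Get s_k = R·t_k = 2**k*(3*k - 4)*factorial(k + 2) with R(k) = B(k−1)f(k)/C(k) = (3*k - 4)/(6*k**2 + 13*k - 2).
Δs = 2**k*(6*k**2 + 13*k - 2)*factorial(k + 2), as required.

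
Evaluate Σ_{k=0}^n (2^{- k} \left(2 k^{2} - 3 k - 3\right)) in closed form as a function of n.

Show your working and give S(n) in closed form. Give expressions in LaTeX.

S(n) = 2^{- n} \left(- 2 n^{2} - 5 n - 3\right)

t_(k+1)/t_k = (2*k**2 + k - 4)/(2*(2*k**2 - 3*k - 3)).
A = 1/2, B = 1, C = k**2 - 3*k/2 - 3/2.
Key eq: (1/2)·f(k+1) = (1)·f(k) + (k**2 - 3*k/2 - 3/2).
From deg A=0, deg B=0, deg C=2: d=2.
Solving with deg f ≤ 2: f(k) = -k*(2*k + 1).
R(k) = B(k−1)·f(k)/C(k) = -2*k*(2*k + 1)/(2*k**2 - 3*k - 3); s_k = R·t_k = 2**(1 - k)*k*(-2*k - 1).
s_(k+1) − s_k = (2*k**2 - 3*k - 3)/2**k = t_k.
s_(n+1) = (-2*n**2 - 5*n - 3)/2**n and s_(0) = 0, so S(n) = (-2*n**2 - 5*n - 3)/2**n.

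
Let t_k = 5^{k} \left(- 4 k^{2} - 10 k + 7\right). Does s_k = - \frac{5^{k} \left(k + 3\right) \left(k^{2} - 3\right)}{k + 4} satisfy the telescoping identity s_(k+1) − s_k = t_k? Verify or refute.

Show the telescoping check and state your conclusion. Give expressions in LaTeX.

s_(k+1) = -5**(k + 1)*(k + 4)*((k + 1)**2 - 3)/(k + 5)
s_(k+1) − s_k = 5**k*(-4*k**4 - 42*k**3 - 138*k**2 - 104*k + 115)/(k**2 + 9*k + 20)
(s_(k+1) − s_k) − t_k = 5**k*(4*k**3 + 25*k**2 + 33*k - 25)/(k**2 + 9*k + 20)

Invalid: residual \frac{5^{k} \left(4 k^{3} + 25 k^{2} + 33 k - 25\right)}{k^{2} + 9 k + 20} ≠ 0.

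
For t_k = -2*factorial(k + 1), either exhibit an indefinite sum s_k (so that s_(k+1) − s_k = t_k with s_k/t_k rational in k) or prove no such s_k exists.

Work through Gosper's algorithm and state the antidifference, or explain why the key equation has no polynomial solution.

none — t_k is not Gosper-summable

Step 1: r(k) = k + 2.
Factor: A=k + 2; B=1; C=1.
Set up (k + 2)·f(k+1) − (1)·f(k) − (1) = 0.
Degrees (1,0,0) ⇒ d ≤ -1.
d = -1 < 0 ⇒ no nonzero polynomial f; not summable.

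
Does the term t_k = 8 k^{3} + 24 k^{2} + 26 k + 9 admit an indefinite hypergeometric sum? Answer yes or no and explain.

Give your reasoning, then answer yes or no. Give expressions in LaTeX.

Yes. s_k = k^{2} \left(2 k^{2} + 4 k + 3\right).

Ratio r(k) = (8*k**3 + 48*k**2 + 98*k + 67)/(8*k**3 + 24*k**2 + 26*k + 9).
Factor: A=1; B=1; C=k**3 + 3*k**2 + 13*k/4 + 9/8.
Key eq: (1)·f(k+1) = (1)·f(k) + (k**3 + 3*k**2 + 13*k/4 + 9/8).
From deg A=0, deg B=0, deg C=3: d=4.
Solving with deg f ≤ 4: f(k) = k**2*(2*k**2 + 4*k + 3)/8.
Then R = B(k−1)f/C = k**2*(2*k**2 + 4*k + 3)/(8*k**3 + 24*k**2 + 26*k + 9), so s_k = R(k)·t_k = k**2*(2*k**2 + 4*k + 3).
Verify: 8*k**3 + 24*k**2 + 26*k + 9 matches t_k.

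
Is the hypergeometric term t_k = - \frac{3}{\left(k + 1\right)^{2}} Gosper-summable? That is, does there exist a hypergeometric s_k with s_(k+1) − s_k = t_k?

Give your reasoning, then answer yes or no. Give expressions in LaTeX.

Ratio r(k) = (k + 1)**2/(k + 2)**2.
So A=k**2 + 2*k + 1 and B=k**2 + 4*k + 4, with C=1.
Solve (k**2 + 2*k + 1)·f(k+1) − (k**2 + 2*k + 1)·f(k) = 1.
d = 0 from the (2,2,0) case.
Write f(k) = c0. Then LHS − RHS = -1, requiring -1 = 0: contradictory. No certificate.

No — the linear system for f has no solution.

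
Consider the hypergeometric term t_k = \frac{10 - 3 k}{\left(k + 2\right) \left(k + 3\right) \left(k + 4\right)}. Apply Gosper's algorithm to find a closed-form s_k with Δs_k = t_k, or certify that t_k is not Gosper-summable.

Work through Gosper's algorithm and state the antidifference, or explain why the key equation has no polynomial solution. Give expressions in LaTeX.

s_k = \frac{k \left(k + 14\right)}{3 \left(k + 2\right) \left(k + 3\right)}

The ratio is (k + 2)*(3*k - 7)/((k + 5)*(3*k - 10)).
Gosper form: A/B · C(k+1)/C(k) with A=k + 2, B=k + 5, C=k - 10/3.
f must satisfy (k + 2)·f(k+1) − (k + 4)·f(k) = k - 10/3.
deg f ≤ 2 (via 1,1,1).
A polynomial solution: f(k) = -k*(k + 14)/9.
R(k) = B(k−1)·f(k)/C(k) = -k*(k + 4)*(k + 14)/(3*(3*k - 10)); s_k = R·t_k = k*(k + 14)/(3*(k + 2)*(k + 3)).
s_(k+1) − s_k = (10 - 3*k)/(k**3 + 9*k**2 + 26*k + 24) = t_k.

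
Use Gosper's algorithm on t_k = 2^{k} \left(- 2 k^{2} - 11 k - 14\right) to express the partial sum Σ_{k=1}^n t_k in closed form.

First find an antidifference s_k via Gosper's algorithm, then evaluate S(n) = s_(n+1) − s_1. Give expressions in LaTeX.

The ratio is 2*(2*k**2 + 15*k + 27)/(2*k**2 + 11*k + 14).
Factor: A=2; B=1; C=k**2 + 11*k/2 + 7.
Need (2)·f(k+1) − (1)·f(k) = k**2 + 11*k/2 + 7.
Degrees (0,0,2) ⇒ d ≤ 2.
Coefficient equations give f(k) = (2*k**2 + 3*k + 4)/2.
Get s_k = R·t_k = 2**k*(-2*k**2 - 3*k - 4) with R(k) = B(k−1)f(k)/C(k) = (2*k**2 + 3*k + 4)/((k + 2)*(2*k + 7)).
s_(k+1) − s_k = 2**k*(-2*k**2 - 11*k - 14) = t_k.
Σ_(k=1)^n t_k = s_(n+1) − s_(1) = (2**(n + 1)*(-2*n**2 - 7*n - 9)) − (-18), i.e. -4*2**n*n**2 - 14*2**n*n - 18*2**n + 18.

S(n) = - 4 \cdot 2^{n} n^{2} - 14 \cdot 2^{n} n - 18 \cdot 2^{n} + 18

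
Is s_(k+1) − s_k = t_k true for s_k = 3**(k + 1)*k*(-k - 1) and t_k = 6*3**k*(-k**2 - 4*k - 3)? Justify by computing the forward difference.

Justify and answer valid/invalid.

s_(k+1) = -3**(k + 2)*(k + 1)*(k + 2)
s_(k+1) − s_k = 6*3**k*(-k - 3)*(k + 1)
(s_(k+1) − s_k) − t_k = 0

valid; difference matches t_k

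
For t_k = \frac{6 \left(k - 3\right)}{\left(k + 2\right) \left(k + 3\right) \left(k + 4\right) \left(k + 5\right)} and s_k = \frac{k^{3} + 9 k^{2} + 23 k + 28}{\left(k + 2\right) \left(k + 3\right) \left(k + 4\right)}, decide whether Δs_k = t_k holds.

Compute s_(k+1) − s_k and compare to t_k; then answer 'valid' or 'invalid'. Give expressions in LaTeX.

s_(k+1) = (23*k + (k + 1)**3 + 9*(k + 1)**2 + 51)/((k + 3)*(k + 4)*(k + 5))
s_(k+1) − s_k = 6*(k - 3)/(k**4 + 14*k**3 + 71*k**2 + 154*k + 120)
(s_(k+1) − s_k) − t_k = 0

valid; difference matches t_k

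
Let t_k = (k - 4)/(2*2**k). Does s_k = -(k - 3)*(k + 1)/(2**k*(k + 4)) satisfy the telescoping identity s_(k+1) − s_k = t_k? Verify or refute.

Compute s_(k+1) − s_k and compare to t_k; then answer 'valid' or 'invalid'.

s_(k+1) = (4 - k**2)/(2*2**k*(k + 5))
s_(k+1) − s_k = (k**3 + 2*k**2 - 22*k - 14)/(2*2**k*(k**2 + 9*k + 20))
(s_(k+1) − s_k) − t_k = 3*(-k**2 - 2*k + 22)/(2*2**k*(k**2 + 9*k + 20))

Invalid: residual 3*(-k**2 - 2*k + 22)/(2*2**k*(k**2 + 9*k + 20)) ≠ 0.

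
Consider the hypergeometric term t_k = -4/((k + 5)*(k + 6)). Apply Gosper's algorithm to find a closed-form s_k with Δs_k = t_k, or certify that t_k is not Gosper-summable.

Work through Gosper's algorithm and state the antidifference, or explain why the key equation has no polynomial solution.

s_k = -4*k/(5*k + 25)

r(k) = (k + 5)/(k + 7) after simplifying.
Take A(k)=k + 5, B(k)=k + 7, C(k)=1.
f must satisfy (k + 5)·f(k+1) − (k + 6)·f(k) = 1.
deg f ≤ 1 (via 1,1,0).
A polynomial solution: f(k) = k/5.
Certificate R = B(k−1)f/C = k*(k + 6)/5 gives s_k = -4*k/(5*k + 25).
Verify: -4/(k**2 + 11*k + 30) matches t_k.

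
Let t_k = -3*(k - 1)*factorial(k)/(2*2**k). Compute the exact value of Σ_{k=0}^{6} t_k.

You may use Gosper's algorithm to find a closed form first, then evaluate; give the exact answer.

Σ = -921/8

The ratio is k*(k + 1)/(2*(k - 1)).
A = k/2 + 1/2, B = 1, C = k - 1.
f must satisfy (k/2 + 1/2)·f(k+1) − (1)·f(k) = k - 1.
d = 0 from the (1,0,1) case.
Solve for f: f(k) = 2 (degree 0 ≤ 0).
Then R = B(k−1)f/C = 2/(k - 1), so s_k = R(k)·t_k = -3*factorial(k)/2**k.
Check: Δs_k = -3*(k - 1)*factorial(k)/(2*2**k). ✓
Evaluate s at k=7 and k=0: -945/8 and -3; difference -921/8.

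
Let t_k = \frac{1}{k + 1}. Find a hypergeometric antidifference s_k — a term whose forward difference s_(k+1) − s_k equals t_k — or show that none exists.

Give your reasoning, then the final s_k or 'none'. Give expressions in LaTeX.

not Gosper-summable; s_k does not exist

Ratio r(k) = (k + 1)/(k + 2).
Normal form (A,B,C) = (k + 1, k + 2, 1).
Solve (k + 1)·f(k+1) − (k + 1)·f(k) = 1.
Bound: deg f ≤ 0.
Put f(k) = c0: A·f(k+1) − B(k−1)·f(k) − C = -1; need -1 = 0 — inconsistent ⇒ no f, not summable.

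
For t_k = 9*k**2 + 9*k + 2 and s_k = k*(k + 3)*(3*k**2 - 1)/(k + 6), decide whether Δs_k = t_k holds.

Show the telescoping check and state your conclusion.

s_(k+1) = (k + 1)*(k + 4)*(3*(k + 1)**2 - 1)/(k + 7)
s_(k+1) − s_k = (9*k**4 + 108*k**3 + 308*k**2 + 233*k + 48)/(k**2 + 13*k + 42)
(s_(k+1) − s_k) − t_k = 9*(-2*k**3 - 21*k**2 - 19*k - 4)/(k**2 + 13*k + 42)

Invalid: residual 9*(-2*k**3 - 21*k**2 - 19*k - 4)/(k**2 + 13*k + 42) ≠ 0.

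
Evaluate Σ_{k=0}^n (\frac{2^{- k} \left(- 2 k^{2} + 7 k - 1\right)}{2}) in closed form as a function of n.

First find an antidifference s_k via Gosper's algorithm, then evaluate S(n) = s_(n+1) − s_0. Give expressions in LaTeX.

S(n) = 2^{- n - 1} \left(2 n^{2} + n - 1\right)

Compute t_(k+1)/t_k: get (2*k**2 - 3*k - 4)/(2*(2*k**2 - 7*k + 1)).
So A=1/2 and B=1, with C=k**2 - 7*k/2 + 1/2.
Key eq: (1/2)·f(k+1) = (1)·f(k) + (k**2 - 7*k/2 + 1/2).
From deg A=0, deg B=0, deg C=2: d=2.
Solve for f: f(k) = -k*(2*k - 3) (degree 2 ≤ 2).
Then R = B(k−1)f/C = -2*k*(2*k - 3)/(2*k**2 - 7*k + 1), so s_k = R(k)·t_k = k*(2*k - 3)/2**k.
s_(k+1) − s_k = (-2*k**2 + 7*k - 1)/(2*2**k) = t_k.
Telescope: S(n) = s_(n+1) − s_(0) = 2**(-n - 1)*(2*n**2 + n - 1) − (0) = 2**(-n - 1)*(2*n**2 + n - 1).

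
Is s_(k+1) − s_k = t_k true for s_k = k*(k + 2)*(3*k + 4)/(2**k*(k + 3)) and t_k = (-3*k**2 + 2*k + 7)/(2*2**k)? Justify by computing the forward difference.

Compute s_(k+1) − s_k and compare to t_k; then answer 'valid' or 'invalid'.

s_(k+1) = (k + 1)*(k + 3)*(3*k + 7)/(2*2**k*(k + 4))
s_(k+1) − s_k = (-3*k**4 - 16*k**3 - 2*k**2 + 68*k + 63)/(2*2**k*(k**2 + 7*k + 12))
(s_(k+1) − s_k) − t_k = (3*k**3 + 13*k**2 - 5*k - 21)/(2*2**k*(k**2 + 7*k + 12))

Invalid: residual (3*k**3 + 13*k**2 - 5*k - 21)/(2*2**k*(k**2 + 7*k + 12)) ≠ 0.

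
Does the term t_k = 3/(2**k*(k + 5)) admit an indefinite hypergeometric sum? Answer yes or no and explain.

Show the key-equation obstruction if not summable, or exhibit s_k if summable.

No — negative degree bound, so no certificate f.

Ratio r(k) = (k + 5)/(2*(k + 6)).
So A=k/2 + 5/2 and B=k + 6, with C=1.
f must satisfy (k/2 + 5/2)·f(k+1) − (k + 5)·f(k) = 1.
deg f ≤ -1 (via 1,1,0).
Bound -1 < 0, so the key equation has no polynomial solution.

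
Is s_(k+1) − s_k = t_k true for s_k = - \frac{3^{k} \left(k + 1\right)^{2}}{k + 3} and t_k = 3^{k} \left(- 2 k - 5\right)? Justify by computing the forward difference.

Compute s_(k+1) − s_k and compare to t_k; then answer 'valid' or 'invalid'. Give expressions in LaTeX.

Invalid: residual \frac{4 \cdot 3^{k} \left(k^{2} + 5 k + 7\right)}{k^{2} + 7 k + 12} ≠ 0.

s_(k+1) = -3**(k + 1)*(k + 2)**2/(k + 4)
s_(k+1) − s_k = 3**k*(-2*k**3 - 15*k**2 - 39*k - 32)/(k**2 + 7*k + 12)
(s_(k+1) − s_k) − t_k = 4*3**k*(k**2 + 5*k + 7)/(k**2 + 7*k + 12)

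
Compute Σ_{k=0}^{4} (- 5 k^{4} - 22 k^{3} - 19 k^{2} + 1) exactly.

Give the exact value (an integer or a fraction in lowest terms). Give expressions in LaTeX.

t_(k+1)/t_k = (5*k**4 + 42*k**3 + 115*k**2 + 124*k + 45)/(5*k**4 + 22*k**3 + 19*k**2 - 1).
Factor: A=1; B=1; C=k**4 + 22*k**3/5 + 19*k**2/5 - 1/5.
Solve (1)·f(k+1) − (1)·f(k) = k**4 + 22*k**3/5 + 19*k**2/5 - 1/5.
deg f ≤ 5 (via 0,0,4).
Solving with deg f ≤ 5: f(k) = k*(k**4 + 3*k**3 - 3*k**2 - 4*k + 2)/5.
So s_k = (B(k−1)f/C)·t_k = (k*(k**4 + 3*k**3 - 3*k**2 - 4*k + 2)/(5*k**4 + 22*k**3 + 19*k**2 - 1))·t_k = k*(-k**4 - 3*k**3 + 3*k**2 + 4*k - 2).
Verify: -5*k**4 - 22*k**3 - 19*k**2 + 1 matches t_k.
Evaluate s at k=5 and k=0: -4535 and 0; difference -4535.

Σ = -4535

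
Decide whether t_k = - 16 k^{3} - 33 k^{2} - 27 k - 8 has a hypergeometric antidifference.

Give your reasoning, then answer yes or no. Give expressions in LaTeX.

Yes. s_k = k^{2} \left(- 4 k^{2} - 3 k - 1\right).

r(k) = (16*k**3 + 81*k**2 + 141*k + 84)/(16*k**3 + 33*k**2 + 27*k + 8) after simplifying.
Take A(k)=1, B(k)=1, C(k)=k**3 + 33*k**2/16 + 27*k/16 + 1/2.
f must satisfy (1)·f(k+1) − (1)·f(k) = k**3 + 33*k**2/16 + 27*k/16 + 1/2.
deg f ≤ 4 (via 0,0,3).
Match coefficients ⇒ f(k) = k**2*(4*k**2 + 3*k + 1)/16.
So s_k = (B(k−1)f/C)·t_k = (k**2*(4*k**2 + 3*k + 1)/(16*k**3 + 33*k**2 + 27*k + 8))·t_k = k**2*(-4*k**2 - 3*k - 1).
s_(k+1) − s_k = -16*k**3 - 33*k**2 - 27*k - 8 = t_k.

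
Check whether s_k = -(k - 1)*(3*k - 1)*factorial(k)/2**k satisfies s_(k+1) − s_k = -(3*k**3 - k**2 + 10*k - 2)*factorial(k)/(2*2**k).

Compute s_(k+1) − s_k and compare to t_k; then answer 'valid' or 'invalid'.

Valid: the claim telescopes to t_k.

s_(k+1) = -k*(3*k + 2)*factorial(k + 1)/(2*2**k)
s_(k+1) − s_k = -(3*k**3 - k**2 + 10*k - 2)*factorial(k)/(2*2**k)
(s_(k+1) − s_k) − t_k = 0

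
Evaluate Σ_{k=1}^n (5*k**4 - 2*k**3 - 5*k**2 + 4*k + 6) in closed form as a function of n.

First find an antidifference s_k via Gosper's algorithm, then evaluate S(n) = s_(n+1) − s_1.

Compute t_(k+1)/t_k: get (5*k**4 + 18*k**3 + 19*k**2 + 8*k + 8)/(5*k**4 - 2*k**3 - 5*k**2 + 4*k + 6).
So A=1 and B=1, with C=k**4 - 2*k**3/5 - k**2 + 4*k/5 + 6/5.
Solve (1)·f(k+1) − (1)·f(k) = k**4 - 2*k**3/5 - k**2 + 4*k/5 + 6/5.
Degrees (0,0,4) ⇒ d ≤ 5.
Solving with deg f ≤ 5: f(k) = k*(k**4 - 3*k**3 + k**2 + 4*k + 3)/5.
R(k) = B(k−1)·f(k)/C(k) = k*(k**4 - 3*k**3 + k**2 + 4*k + 3)/(5*k**4 - 2*k**3 - 5*k**2 + 4*k + 6); s_k = R·t_k = k*(k**4 - 3*k**3 + k**2 + 4*k + 3).
s_(k+1) − s_k = 5*k**4 - 2*k**3 - 5*k**2 + 4*k + 6 = t_k.
Evaluate: s_(n+1) = n**5 + 2*n**4 - n**3 - n**2 + 7*n + 6; subtract s_(1) = 6 ⇒ S(n) = n*(n**4 + 2*n**3 - n**2 - n + 7).

S(n) = n*(n**4 + 2*n**3 - n**2 - n + 7)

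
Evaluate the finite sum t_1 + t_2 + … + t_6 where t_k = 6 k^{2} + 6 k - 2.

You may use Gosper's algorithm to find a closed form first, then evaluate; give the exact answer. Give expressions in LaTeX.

t_(k+1)/t_k = (3*k**2 + 9*k + 5)/(3*k**2 + 3*k - 1).
Factor: A=1; B=1; C=k**2 + k - 1/3.
Solve (1)·f(k+1) − (1)·f(k) = k**2 + k - 1/3.
Bound: deg f ≤ 3.
Coefficient equations give f(k) = k*(k**2 - 2)/3.
Get s_k = R·t_k = 2*k*(k**2 - 2) with R(k) = B(k−1)f(k)/C(k) = k*(k**2 - 2)/(3*k**2 + 3*k - 1).
Verify: 6*k**2 + 6*k - 2 matches t_k.
Telescoping: Σ = s_(7) − s_(1) = 658 − (-2) = 660.

Σ = 660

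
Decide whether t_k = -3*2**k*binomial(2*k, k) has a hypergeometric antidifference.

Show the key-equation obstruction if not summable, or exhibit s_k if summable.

No — key equation has no polynomial f.

Ratio r(k) = 4*(2*k + 1)/(k + 1).
A = 8*k + 4, B = k + 1, C = 1.
Key eq: (8*k + 4)·f(k+1) = (k)·f(k) + (1).
Degrees (1,1,0) ⇒ d ≤ -1.
d = -1 < 0 ⇒ no nonzero polynomial f; not summable.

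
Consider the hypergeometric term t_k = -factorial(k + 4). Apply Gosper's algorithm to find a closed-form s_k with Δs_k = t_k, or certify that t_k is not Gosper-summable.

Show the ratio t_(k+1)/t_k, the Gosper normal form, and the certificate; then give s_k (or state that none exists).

not Gosper-summable; s_k does not exist

Step 1: r(k) = k + 5.
Factor: A=k + 5; B=1; C=1.
Need (k + 5)·f(k+1) − (1)·f(k) = 1.
deg f ≤ -1 (via 1,0,0).
d = -1 < 0 ⇒ no nonzero polynomial f; not summable.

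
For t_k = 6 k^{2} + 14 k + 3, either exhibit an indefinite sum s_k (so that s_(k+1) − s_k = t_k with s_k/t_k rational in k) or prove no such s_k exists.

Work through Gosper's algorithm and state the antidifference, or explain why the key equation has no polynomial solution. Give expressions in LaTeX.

The ratio is (6*k**2 + 26*k + 23)/(6*k**2 + 14*k + 3).
A = 1, B = 1, C = k**2 + 7*k/3 + 1/2.
Set up (1)·f(k+1) − (1)·f(k) − (k**2 + 7*k/3 + 1/2) = 0.
Bound: deg f ≤ 3.
Solving with deg f ≤ 3: f(k) = k*(2*k**2 + 4*k - 3)/6.
Certificate R = B(k−1)f/C = k*(2*k**2 + 4*k - 3)/(6*k**2 + 14*k + 3) gives s_k = k*(2*k**2 + 4*k - 3).
Verify: 6*k**2 + 14*k + 3 matches t_k.

s_k = k \left(2 k^{2} + 4 k - 3\right)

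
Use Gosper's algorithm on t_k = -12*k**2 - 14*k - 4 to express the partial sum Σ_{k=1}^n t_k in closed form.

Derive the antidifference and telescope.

S(n) = n*(-4*n**2 - 13*n - 13)

t_(k+1)/t_k = (6*k**2 + 19*k + 15)/(6*k**2 + 7*k + 2).
Factor: A=1; B=1; C=k**2 + 7*k/6 + 1/3.
Set up (1)·f(k+1) − (1)·f(k) − (k**2 + 7*k/6 + 1/3) = 0.
From deg A=0, deg B=0, deg C=2: d=3.
Coefficient equations give f(k) = k*(4*k**2 + k - 1)/12.
R(k) = B(k−1)·f(k)/C(k) = k*(4*k**2 + k - 1)/(2*(2*k + 1)*(3*k + 2)); s_k = R·t_k = k*(-4*k**2 - k + 1).
Verify: -12*k**2 - 14*k - 4 matches t_k.
Telescope: S(n) = s_(n+1) − s_(1) = -4*n**3 - 13*n**2 - 13*n - 4 − (-4) = n*(-4*n**2 - 13*n - 13).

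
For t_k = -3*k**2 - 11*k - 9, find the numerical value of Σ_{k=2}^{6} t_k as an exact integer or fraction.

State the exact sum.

Ratio r(k) = (3*k**2 + 17*k + 23)/(3*k**2 + 11*k + 9).
Factor: A=1; B=1; C=k**2 + 11*k/3 + 3.
Need (1)·f(k+1) − (1)·f(k) = k**2 + 11*k/3 + 3.
d = 3 from the (0,0,2) case.
Coefficient equations give f(k) = k*(k + 2)**2/3.
Get s_k = R·t_k = k*(-k**2 - 4*k - 4) with R(k) = B(k−1)f(k)/C(k) = k*(k + 2)**2/(3*k**2 + 11*k + 9).
Verify: -3*k**2 - 11*k - 9 matches t_k.
Telescoping: Σ = s_(7) − s_(2) = -567 − (-32) = -535.

Σ = -535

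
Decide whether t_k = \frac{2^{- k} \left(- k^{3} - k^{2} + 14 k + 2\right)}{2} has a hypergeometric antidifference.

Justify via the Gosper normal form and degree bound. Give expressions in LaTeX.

Yes. s_k = 2^{- k} k \left(k^{2} + 4 k - 3\right).

Compute t_(k+1)/t_k: get (k**3 + 4*k**2 - 9*k - 14)/(2*(k**3 + k**2 - 14*k - 2)).
Factor: A=1/2; B=1; C=k**3 + k**2 - 14*k - 2.
Need (1/2)·f(k+1) − (1)·f(k) = k**3 + k**2 - 14*k - 2.
d = 3 from the (0,0,3) case.
Solve for f: f(k) = -2*k*(k**2 + 4*k - 3) (degree 3 ≤ 3).
Then R = B(k−1)f/C = -2*k*(k**2 + 4*k - 3)/(k**3 + k**2 - 14*k - 2), so s_k = R(k)·t_k = k*(k**2 + 4*k - 3)/2**k.
Check: Δs_k = (-k**3 - k**2 + 14*k + 2)/(2*2**k). ✓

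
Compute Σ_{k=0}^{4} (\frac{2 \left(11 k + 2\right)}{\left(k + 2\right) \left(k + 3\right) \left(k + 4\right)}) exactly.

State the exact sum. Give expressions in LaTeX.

Ratio r(k) = (k + 2)*(11*k + 13)/((k + 5)*(11*k + 2)).
A = k + 2, B = k + 5, C = k + 2/11.
Solve (k + 2)·f(k+1) − (k + 4)·f(k) = k + 2/11.
Bound: deg f ≤ 2.
Solving with deg f ≤ 2: f(k) = k*(2*k - 1)/11.
So s_k = (B(k−1)f/C)·t_k = (k*(k + 4)*(2*k - 1)/(11*k + 2))·t_k = 2*k*(2*k - 1)/((k + 2)*(k + 3)).
Δs = 2*(11*k + 2)/(k**3 + 9*k**2 + 26*k + 24), as required.
Sum = s_(5) − s_(0); s_(5) = 45/28, s_(0) = 0 ⇒ 45/28.

Σ = 45/28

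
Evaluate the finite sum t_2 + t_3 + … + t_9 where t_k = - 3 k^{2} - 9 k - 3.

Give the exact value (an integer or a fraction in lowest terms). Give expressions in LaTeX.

Σ = -1272

Step 1: r(k) = (k**2 + 5*k + 5)/(k**2 + 3*k + 1).
Normal form (A,B,C) = (1, 1, k**2 + 3*k + 1).
Key eq: (1)·f(k+1) = (1)·f(k) + (k**2 + 3*k + 1).
From deg A=0, deg B=0, deg C=2: d=3.
Solving with deg f ≤ 3: f(k) = k*(k**2 + 3*k - 1)/3.
Certificate R = B(k−1)f/C = k*(k**2 + 3*k - 1)/(3*(k**2 + 3*k + 1)) gives s_k = k*(-k**2 - 3*k + 1).
Check: Δs_k = -3*k**2 - 9*k - 3. ✓
Sum = s_(10) − s_(2); s_(10) = -1290, s_(2) = -18 ⇒ -1272.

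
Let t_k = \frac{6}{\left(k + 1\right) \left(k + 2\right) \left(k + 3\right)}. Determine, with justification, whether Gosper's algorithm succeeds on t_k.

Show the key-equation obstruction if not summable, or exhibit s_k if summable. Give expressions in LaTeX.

Yes. s_k = \frac{3 k \left(k + 3\right)}{2 \left(k + 1\right) \left(k + 2\right)}.

Compute t_(k+1)/t_k: get (k + 1)/(k + 4).
A = k + 1, B = k + 4, C = 1.
Key eq: (k + 1)·f(k+1) = (k + 3)·f(k) + (1).
deg f ≤ 2 (via 1,1,0).
Solving with deg f ≤ 2: f(k) = k*(k + 3)/4.
Then R = B(k−1)f/C = k*(k + 3)**2/4, so s_k = R(k)·t_k = 3*k*(k + 3)/(2*(k + 1)*(k + 2)).
s_(k+1) − s_k = 6/(k**3 + 6*k**2 + 11*k + 6) = t_k.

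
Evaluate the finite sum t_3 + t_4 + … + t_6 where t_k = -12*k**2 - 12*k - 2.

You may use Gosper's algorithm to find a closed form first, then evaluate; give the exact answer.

Step 1: r(k) = (6*k**2 + 18*k + 13)/(6*k**2 + 6*k + 1).
Gosper form: A/B · C(k+1)/C(k) with A=1, B=1, C=k**2 + k + 1/6.
f must satisfy (1)·f(k+1) − (1)·f(k) = k**2 + k + 1/6.
Bound: deg f ≤ 3.
Solving with deg f ≤ 3: f(k) = k*(2*k**2 - 1)/6.
R(k) = B(k−1)·f(k)/C(k) = k*(2*k**2 - 1)/(6*k**2 + 6*k + 1); s_k = R·t_k = -4*k**3 + 2*k.
Verify: -12*k**2 - 12*k - 2 matches t_k.
Sum = s_(7) − s_(3); s_(7) = -1358, s_(3) = -102 ⇒ -1256.

Σ = -1256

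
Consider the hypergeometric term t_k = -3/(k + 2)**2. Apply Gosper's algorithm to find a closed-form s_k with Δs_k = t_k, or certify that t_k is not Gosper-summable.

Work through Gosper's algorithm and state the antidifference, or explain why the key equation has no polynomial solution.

Ratio r(k) = (k + 2)**2/(k + 3)**2.
A = k**2 + 4*k + 4, B = k**2 + 6*k + 9, C = 1.
Key eq: (k**2 + 4*k + 4)·f(k+1) = (k**2 + 4*k + 4)·f(k) + (1).
d = 0 from the (2,2,0) case.
Write f(k) = c0. Then LHS − RHS = -1, requiring -1 = 0: contradictory. No certificate.

none (Gosper's algorithm certifies no s_k)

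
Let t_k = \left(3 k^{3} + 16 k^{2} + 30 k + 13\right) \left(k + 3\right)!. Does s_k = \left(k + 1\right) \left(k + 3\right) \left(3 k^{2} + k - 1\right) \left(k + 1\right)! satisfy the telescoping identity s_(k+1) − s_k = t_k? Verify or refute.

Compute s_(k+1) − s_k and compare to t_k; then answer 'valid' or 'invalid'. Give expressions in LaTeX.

s_(k+1) = (k + 2)*(k + 4)*(3*k**2 + 7*k + 3)*factorial(k + 2)
s_(k+1) − s_k = (3*k**5 + 28*k**4 + 106*k**3 + 200*k**2 + 173*k + 51)*factorial(k + 1)
(s_(k+1) − s_k) − t_k = -(3*k**4 + 22*k**3 + 59*k**2 + 72*k + 27)*factorial(k + 1)

Invalid: residual - \left(3 k^{4} + 22 k^{3} + 59 k^{2} + 72 k + 27\right) \left(k + 1\right)! ≠ 0.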